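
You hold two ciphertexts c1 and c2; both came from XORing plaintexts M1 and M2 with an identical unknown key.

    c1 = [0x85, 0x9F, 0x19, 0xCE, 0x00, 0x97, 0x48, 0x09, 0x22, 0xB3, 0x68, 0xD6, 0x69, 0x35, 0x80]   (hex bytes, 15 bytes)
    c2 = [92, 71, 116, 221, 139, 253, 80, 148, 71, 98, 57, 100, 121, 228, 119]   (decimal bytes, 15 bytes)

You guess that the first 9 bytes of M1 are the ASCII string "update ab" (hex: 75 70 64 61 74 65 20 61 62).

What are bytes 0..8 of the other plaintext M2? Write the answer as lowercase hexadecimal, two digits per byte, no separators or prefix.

aca80972ff0f38fc07

First, c1 ⊕ c2 = (M1 ⊕ K) ⊕ (M2 ⊕ K) = M1 ⊕ M2, so the key drops out. Then M2 = (M1 ⊕ M2) ⊕ M1 over the first 9 bytes.
byte 0: (85 xor 5c) xor 75 = d9 xor 75 = ac
byte 1: (9f xor 47) xor 70 = d8 xor 70 = a8
byte 2: (19 xor 74) xor 64 = 6d xor 64 = 09
byte 3: (ce xor dd) xor 61 = 13 xor 61 = 72
byte 4: (00 xor 8b) xor 74 = 8b xor 74 = ff
byte 5: (97 xor fd) xor 65 = 6a xor 65 = 0f
byte 6: (48 xor 50) xor 20 = 18 xor 20 = 38
byte 7: (09 xor 94) xor 61 = 9d xor 61 = fc
byte 8: (22 xor 47) xor 62 = 65 xor 62 = 07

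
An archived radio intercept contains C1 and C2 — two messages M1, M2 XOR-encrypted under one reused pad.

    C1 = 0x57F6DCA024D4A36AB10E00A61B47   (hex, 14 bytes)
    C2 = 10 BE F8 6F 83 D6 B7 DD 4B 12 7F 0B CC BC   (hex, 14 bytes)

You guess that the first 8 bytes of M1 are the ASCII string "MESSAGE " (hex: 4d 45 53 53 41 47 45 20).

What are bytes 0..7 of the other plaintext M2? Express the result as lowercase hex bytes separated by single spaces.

First, C1 ⊕ C2 = (M1 ⊕ K) ⊕ (M2 ⊕ K) = M1 ⊕ M2, so the key drops out. Then M2 = (M1 ⊕ M2) ⊕ M1 over the first 8 bytes.
byte 0: (57 ⊕ 10) ⊕ 4d = 47 ⊕ 4d = 0a
byte 1: (f6 ⊕ be) ⊕ 45 = 48 ⊕ 45 = 0d
byte 2: (dc ⊕ f8) ⊕ 53 = 24 ⊕ 53 = 77
byte 3: (a0 ⊕ 6f) ⊕ 53 = cf ⊕ 53 = 9c
byte 4: (24 ⊕ 83) ⊕ 41 = a7 ⊕ 41 = e6
byte 5: (d4 ⊕ d6) ⊕ 47 = 02 ⊕ 47 = 45
byte 6: (a3 ⊕ b7) ⊕ 45 = 14 ⊕ 45 = 51
byte 7: (6a ⊕ dd) ⊕ 20 = b7 ⊕ 20 = 97

0a 0d 77 9c e6 45 51 97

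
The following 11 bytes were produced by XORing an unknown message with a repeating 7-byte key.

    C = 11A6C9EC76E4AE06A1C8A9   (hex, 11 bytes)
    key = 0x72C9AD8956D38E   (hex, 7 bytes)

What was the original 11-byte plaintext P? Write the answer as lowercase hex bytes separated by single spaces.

The 7-byte key repeats, so the effective keystream is 72 c9 ad 89 56 d3 8e 72 c9 ad 89.
byte 0: 11 ⊕ 72 = 63
byte 1: a6 ⊕ c9 = 6f
byte 2: c9 ⊕ ad = 64
byte 3: ec ⊕ 89 = 65
byte 4: 76 ⊕ 56 = 20
byte 5: e4 ⊕ d3 = 37
byte 6: ae ⊕ 8e = 20
byte 7: 06 ⊕ 72 = 74
byte 8: a1 ⊕ c9 = 68
byte 9: c8 ⊕ ad = 65
byte 10: a9 ⊕ 89 = 20

63 6f 64 65 20 37 20 74 68 65 20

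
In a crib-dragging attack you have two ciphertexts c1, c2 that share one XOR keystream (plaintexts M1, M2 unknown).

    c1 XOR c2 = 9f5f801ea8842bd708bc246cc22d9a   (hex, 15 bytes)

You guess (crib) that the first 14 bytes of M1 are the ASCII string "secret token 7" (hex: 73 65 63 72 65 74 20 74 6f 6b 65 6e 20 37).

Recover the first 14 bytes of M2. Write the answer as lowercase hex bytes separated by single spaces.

ec 3a e3 6c cd f0 0b a3 67 d7 41 02 e2 1a

Since c1 ⊕ c2 = M1 ⊕ M2, XORing with the guessed M1 bytes yields the corresponding M2 bytes: M2 = (c1 ⊕ c2) ⊕ M1.
9f ^ 73 = ec
5f ^ 65 = 3a
80 ^ 63 = e3
1e ^ 72 = 6c
a8 ^ 65 = cd
84 ^ 74 = f0
2b ^ 20 = 0b
d7 ^ 74 = a3
08 ^ 6f = 67
bc ^ 6b = d7
24 ^ 65 = 41
6c ^ 6e = 02
c2 ^ 20 = e2
2d ^ 37 = 1a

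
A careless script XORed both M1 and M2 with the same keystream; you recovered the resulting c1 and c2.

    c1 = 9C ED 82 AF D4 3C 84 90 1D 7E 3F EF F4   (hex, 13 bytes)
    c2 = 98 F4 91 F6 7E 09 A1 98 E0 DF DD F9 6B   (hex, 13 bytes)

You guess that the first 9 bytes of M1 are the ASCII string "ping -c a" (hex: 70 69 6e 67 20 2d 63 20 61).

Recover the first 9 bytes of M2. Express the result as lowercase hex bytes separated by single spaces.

74 70 7d 3e 8a 18 46 28 9c

First, c1 ⊕ c2 = (M1 ⊕ K) ⊕ (M2 ⊕ K) = M1 ⊕ M2, so the key drops out. Then M2 = (M1 ⊕ M2) ⊕ M1 over the first 9 bytes.
byte 0: (9c xor 98) xor 70 = 04 xor 70 = 74
byte 1: (ed xor f4) xor 69 = 19 xor 69 = 70
byte 2: (82 xor 91) xor 6e = 13 xor 6e = 7d
byte 3: (af xor f6) xor 67 = 59 xor 67 = 3e
byte 4: (d4 xor 7e) xor 20 = aa xor 20 = 8a
byte 5: (3c xor 09) xor 2d = 35 xor 2d = 18
byte 6: (84 xor a1) xor 63 = 25 xor 63 = 46
byte 7: (90 xor 98) xor 20 = 08 xor 20 = 28
byte 8: (1d xor e0) xor 61 = fd xor 61 = 9c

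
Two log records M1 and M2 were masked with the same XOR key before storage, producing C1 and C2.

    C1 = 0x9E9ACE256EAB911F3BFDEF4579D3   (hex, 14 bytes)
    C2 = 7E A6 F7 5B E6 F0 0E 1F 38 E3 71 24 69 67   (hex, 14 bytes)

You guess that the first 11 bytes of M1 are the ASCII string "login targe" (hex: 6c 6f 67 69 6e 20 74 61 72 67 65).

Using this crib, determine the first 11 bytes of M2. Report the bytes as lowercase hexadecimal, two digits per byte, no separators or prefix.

First, C1 ⊕ C2 = (M1 ⊕ K) ⊕ (M2 ⊕ K) = M1 ⊕ M2, so the key drops out. Then M2 = (M1 ⊕ M2) ⊕ M1 over the first 11 bytes.
byte 0: (9e XOR 7e) XOR 6c = e0 XOR 6c = 8c
byte 1: (9a XOR a6) XOR 6f = 3c XOR 6f = 53
byte 2: (ce XOR f7) XOR 67 = 39 XOR 67 = 5e
byte 3: (25 XOR 5b) XOR 69 = 7e XOR 69 = 17
byte 4: (6e XOR e6) XOR 6e = 88 XOR 6e = e6
byte 5: (ab XOR f0) XOR 20 = 5b XOR 20 = 7b
byte 6: (91 XOR 0e) XOR 74 = 9f XOR 74 = eb
byte 7: (1f XOR 1f) XOR 61 = 00 XOR 61 = 61
byte 8: (3b XOR 38) XOR 72 = 03 XOR 72 = 71
byte 9: (fd XOR e3) XOR 67 = 1e XOR 67 = 79
byte 10: (ef XOR 71) XOR 65 = 9e XOR 65 = fb

8c535e17e67beb617179fb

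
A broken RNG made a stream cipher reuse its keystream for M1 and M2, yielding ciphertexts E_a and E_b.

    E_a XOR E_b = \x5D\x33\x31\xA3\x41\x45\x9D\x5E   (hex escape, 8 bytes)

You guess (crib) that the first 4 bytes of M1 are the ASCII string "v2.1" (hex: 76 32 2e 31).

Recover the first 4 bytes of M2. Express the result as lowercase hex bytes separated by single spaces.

2b 01 1f 92

Since E_a ⊕ E_b = M1 ⊕ M2, XORing with the guessed M1 bytes yields the corresponding M2 bytes: M2 = (E_a ⊕ E_b) ⊕ M1.
01011101 XOR 01110110 = 00101011
00110011 XOR 00110010 = 00000001
00110001 XOR 00101110 = 00011111
10100011 XOR 00110001 = 10010010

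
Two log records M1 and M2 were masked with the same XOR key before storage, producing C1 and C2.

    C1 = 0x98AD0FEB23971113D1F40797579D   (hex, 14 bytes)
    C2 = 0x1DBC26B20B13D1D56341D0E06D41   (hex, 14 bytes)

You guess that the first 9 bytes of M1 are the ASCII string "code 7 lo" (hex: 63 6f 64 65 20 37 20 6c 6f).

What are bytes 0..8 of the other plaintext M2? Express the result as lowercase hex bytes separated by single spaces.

First, C1 ⊕ C2 = (M1 ⊕ K) ⊕ (M2 ⊕ K) = M1 ⊕ M2, so the key drops out. Then M2 = (M1 ⊕ M2) ⊕ M1 over the first 9 bytes.
byte 0: (98 XOR 1d) XOR 63 = 85 XOR 63 = e6
byte 1: (ad XOR bc) XOR 6f = 11 XOR 6f = 7e
byte 2: (0f XOR 26) XOR 64 = 29 XOR 64 = 4d
byte 3: (eb XOR b2) XOR 65 = 59 XOR 65 = 3c
byte 4: (23 XOR 0b) XOR 20 = 28 XOR 20 = 08
byte 5: (97 XOR 13) XOR 37 = 84 XOR 37 = b3
byte 6: (11 XOR d1) XOR 20 = c0 XOR 20 = e0
byte 7: (13 XOR d5) XOR 6c = c6 XOR 6c = aa
byte 8: (d1 XOR 63) XOR 6f = b2 XOR 6f = dd

e6 7e 4d 3c 08 b3 e0 aa dd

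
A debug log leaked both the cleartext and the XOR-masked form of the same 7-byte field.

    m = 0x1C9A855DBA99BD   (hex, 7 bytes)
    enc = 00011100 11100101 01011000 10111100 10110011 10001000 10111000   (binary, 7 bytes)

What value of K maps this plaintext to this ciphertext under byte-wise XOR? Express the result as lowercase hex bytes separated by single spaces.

00 7f dd e1 09 11 05

Since enc = m ⊕ K, XORing both sides with m gives K = m ⊕ enc.
1c ^ 1c = 00
9a ^ e5 = 7f
85 ^ 58 = dd
5d ^ bc = e1
ba ^ b3 = 09
99 ^ 88 = 11
bd ^ b8 = 05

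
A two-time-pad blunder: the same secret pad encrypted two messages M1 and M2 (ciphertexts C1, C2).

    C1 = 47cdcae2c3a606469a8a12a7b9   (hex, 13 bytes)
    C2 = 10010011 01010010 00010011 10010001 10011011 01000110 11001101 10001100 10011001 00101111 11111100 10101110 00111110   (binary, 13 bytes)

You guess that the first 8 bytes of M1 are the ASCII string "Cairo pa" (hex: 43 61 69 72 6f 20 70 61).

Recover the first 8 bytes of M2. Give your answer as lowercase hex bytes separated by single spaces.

97 fe b0 01 37 c0 bb ab

First, C1 ⊕ C2 = (M1 ⊕ K) ⊕ (M2 ⊕ K) = M1 ⊕ M2, so the key drops out. Then M2 = (M1 ⊕ M2) ⊕ M1 over the first 8 bytes.
byte 0: (47 xor 93) xor 43 = d4 xor 43 = 97
byte 1: (cd xor 52) xor 61 = 9f xor 61 = fe
byte 2: (ca xor 13) xor 69 = d9 xor 69 = b0
byte 3: (e2 xor 91) xor 72 = 73 xor 72 = 01
byte 4: (c3 xor 9b) xor 6f = 58 xor 6f = 37
byte 5: (a6 xor 46) xor 20 = e0 xor 20 = c0
byte 6: (06 xor cd) xor 70 = cb xor 70 = bb
byte 7: (46 xor 8c) xor 61 = ca xor 61 = ab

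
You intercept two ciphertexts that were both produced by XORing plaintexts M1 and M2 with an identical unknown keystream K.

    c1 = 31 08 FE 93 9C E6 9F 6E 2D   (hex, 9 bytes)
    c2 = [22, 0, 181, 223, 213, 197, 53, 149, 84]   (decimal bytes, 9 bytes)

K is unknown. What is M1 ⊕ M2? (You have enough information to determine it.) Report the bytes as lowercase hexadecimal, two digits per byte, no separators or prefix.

27084b4c4923aafb79

c1 ⊕ c2 = (M1 ⊕ K) ⊕ (M2 ⊕ K) = M1 ⊕ M2 — the shared key cancels under XOR.
31 XOR 16 = 27
08 XOR 00 = 08
fe XOR b5 = 4b
93 XOR df = 4c
9c XOR d5 = 49
e6 XOR c5 = 23
9f XOR 35 = aa
6e XOR 95 = fb
2d XOR 54 = 79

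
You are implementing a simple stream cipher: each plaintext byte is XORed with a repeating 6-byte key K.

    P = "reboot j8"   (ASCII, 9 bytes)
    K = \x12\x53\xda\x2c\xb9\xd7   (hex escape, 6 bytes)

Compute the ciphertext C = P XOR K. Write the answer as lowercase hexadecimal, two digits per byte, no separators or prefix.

6036b843d6a33239e2

The 6-byte key repeats, so the effective keystream is 12 53 da 2c b9 d7 12 53 da.
byte 0: 72 xor 12 = 60
byte 1: 65 xor 53 = 36
byte 2: 62 xor da = b8
byte 3: 6f xor 2c = 43
byte 4: 6f xor b9 = d6
byte 5: 74 xor d7 = a3
byte 6: 20 xor 12 = 32
byte 7: 6a xor 53 = 39
byte 8: 38 xor da = e2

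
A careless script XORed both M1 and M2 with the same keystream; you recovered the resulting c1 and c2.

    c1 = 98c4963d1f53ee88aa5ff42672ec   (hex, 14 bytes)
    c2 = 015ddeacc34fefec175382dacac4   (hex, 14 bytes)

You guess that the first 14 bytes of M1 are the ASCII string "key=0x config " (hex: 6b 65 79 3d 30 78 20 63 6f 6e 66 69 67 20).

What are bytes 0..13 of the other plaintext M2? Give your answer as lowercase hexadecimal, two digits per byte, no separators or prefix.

f2fc31acec642107d2621095df08

First, c1 ⊕ c2 = (M1 ⊕ K) ⊕ (M2 ⊕ K) = M1 ⊕ M2, so the key drops out. Then M2 = (M1 ⊕ M2) ⊕ M1 over the first 14 bytes.
byte 0: (98 xor 01) xor 6b = 99 xor 6b = f2
byte 1: (c4 xor 5d) xor 65 = 99 xor 65 = fc
byte 2: (96 xor de) xor 79 = 48 xor 79 = 31
byte 3: (3d xor ac) xor 3d = 91 xor 3d = ac
byte 4: (1f xor c3) xor 30 = dc xor 30 = ec
byte 5: (53 xor 4f) xor 78 = 1c xor 78 = 64
byte 6: (ee xor ef) xor 20 = 01 xor 20 = 21
byte 7: (88 xor ec) xor 63 = 64 xor 63 = 07
byte 8: (aa xor 17) xor 6f = bd xor 6f = d2
byte 9: (5f xor 53) xor 6e = 0c xor 6e = 62
byte 10: (f4 xor 82) xor 66 = 76 xor 66 = 10
byte 11: (26 xor da) xor 69 = fc xor 69 = 95
byte 12: (72 xor ca) xor 67 = b8 xor 67 = df
byte 13: (ec xor c4) xor 20 = 28 xor 20 = 08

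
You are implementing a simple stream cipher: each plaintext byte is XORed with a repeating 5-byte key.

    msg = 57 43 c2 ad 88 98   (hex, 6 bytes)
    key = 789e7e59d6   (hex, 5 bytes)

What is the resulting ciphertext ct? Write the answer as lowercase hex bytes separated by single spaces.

The 5-byte key repeats, so the effective keystream is 78 9e 7e 59 d6 78.
byte 0: 57 XOR 78 = 2f
byte 1: 43 XOR 9e = dd
byte 2: c2 XOR 7e = bc
byte 3: ad XOR 59 = f4
byte 4: 88 XOR d6 = 5e
byte 5: 98 XOR 78 = e0

2f dd bc f4 5e e0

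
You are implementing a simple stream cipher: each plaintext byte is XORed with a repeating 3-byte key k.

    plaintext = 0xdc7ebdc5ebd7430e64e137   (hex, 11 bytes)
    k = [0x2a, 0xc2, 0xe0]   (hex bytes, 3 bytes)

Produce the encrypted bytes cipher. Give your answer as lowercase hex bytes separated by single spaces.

The 3-byte key repeats, so the effective keystream is 2a c2 e0 2a c2 e0 2a c2 e0 2a c2.
byte 0: dc XOR 2a = f6
byte 1: 7e XOR c2 = bc
byte 2: bd XOR e0 = 5d
byte 3: c5 XOR 2a = ef
byte 4: eb XOR c2 = 29
byte 5: d7 XOR e0 = 37
byte 6: 43 XOR 2a = 69
byte 7: 0e XOR c2 = cc
byte 8: 64 XOR e0 = 84
byte 9: e1 XOR 2a = cb
byte 10: 37 XOR c2 = f5

f6 bc 5d ef 29 37 69 cc 84 cb f5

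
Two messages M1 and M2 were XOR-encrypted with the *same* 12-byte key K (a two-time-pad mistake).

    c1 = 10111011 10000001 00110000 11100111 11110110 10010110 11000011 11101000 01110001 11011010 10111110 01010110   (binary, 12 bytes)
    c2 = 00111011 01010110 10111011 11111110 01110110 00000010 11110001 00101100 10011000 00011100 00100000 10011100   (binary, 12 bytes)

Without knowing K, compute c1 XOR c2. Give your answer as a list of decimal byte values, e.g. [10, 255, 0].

c1 ⊕ c2 = (M1 ⊕ K) ⊕ (M2 ⊕ K) = M1 ⊕ M2 — the shared key cancels under XOR.
bb ⊕ 3b = 80
81 ⊕ 56 = d7
30 ⊕ bb = 8b
e7 ⊕ fe = 19
f6 ⊕ 76 = 80
96 ⊕ 02 = 94
c3 ⊕ f1 = 32
e8 ⊕ 2c = c4
71 ⊕ 98 = e9
da ⊕ 1c = c6
be ⊕ 20 = 9e
56 ⊕ 9c = ca

[128, 215, 139, 25, 128, 148, 50, 196, 233, 198, 158, 202]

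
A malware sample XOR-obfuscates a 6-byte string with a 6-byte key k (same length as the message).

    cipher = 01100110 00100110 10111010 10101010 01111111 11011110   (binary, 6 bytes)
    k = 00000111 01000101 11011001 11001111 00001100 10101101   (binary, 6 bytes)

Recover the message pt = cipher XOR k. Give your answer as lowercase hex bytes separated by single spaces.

61 63 63 65 73 73

102 ^   7 =  97
 38 ^  69 =  99
186 ^ 217 =  99
170 ^ 207 = 101
127 ^  12 = 115
222 ^ 173 = 115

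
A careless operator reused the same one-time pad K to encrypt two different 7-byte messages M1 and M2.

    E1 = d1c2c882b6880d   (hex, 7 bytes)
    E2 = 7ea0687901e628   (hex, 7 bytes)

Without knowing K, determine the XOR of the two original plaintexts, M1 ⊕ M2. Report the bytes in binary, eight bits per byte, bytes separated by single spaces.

E1 ⊕ E2 = (M1 ⊕ K) ⊕ (M2 ⊕ K) = M1 ⊕ M2 — the shared key cancels under XOR.
byte 0: d1 xor 7e = af
byte 1: c2 xor a0 = 62
byte 2: c8 xor 68 = a0
byte 3: 82 xor 79 = fb
byte 4: b6 xor 01 = b7
byte 5: 88 xor e6 = 6e
byte 6: 0d xor 28 = 25

10101111 01100010 10100000 11111011 10110111 01101110 00100101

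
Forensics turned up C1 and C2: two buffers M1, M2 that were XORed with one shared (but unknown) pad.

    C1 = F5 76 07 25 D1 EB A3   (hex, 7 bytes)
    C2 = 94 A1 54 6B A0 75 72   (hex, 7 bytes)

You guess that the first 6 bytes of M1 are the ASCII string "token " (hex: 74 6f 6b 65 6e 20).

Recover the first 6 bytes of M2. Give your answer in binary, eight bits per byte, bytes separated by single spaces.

00010101 10111000 00111000 00101011 00011111 10111110

First, C1 ⊕ C2 = (M1 ⊕ K) ⊕ (M2 ⊕ K) = M1 ⊕ M2, so the key drops out. Then M2 = (M1 ⊕ M2) ⊕ M1 over the first 6 bytes.
byte 0: (f5 ⊕ 94) ⊕ 74 = 61 ⊕ 74 = 15
byte 1: (76 ⊕ a1) ⊕ 6f = d7 ⊕ 6f = b8
byte 2: (07 ⊕ 54) ⊕ 6b = 53 ⊕ 6b = 38
byte 3: (25 ⊕ 6b) ⊕ 65 = 4e ⊕ 65 = 2b
byte 4: (d1 ⊕ a0) ⊕ 6e = 71 ⊕ 6e = 1f
byte 5: (eb ⊕ 75) ⊕ 20 = 9e ⊕ 20 = be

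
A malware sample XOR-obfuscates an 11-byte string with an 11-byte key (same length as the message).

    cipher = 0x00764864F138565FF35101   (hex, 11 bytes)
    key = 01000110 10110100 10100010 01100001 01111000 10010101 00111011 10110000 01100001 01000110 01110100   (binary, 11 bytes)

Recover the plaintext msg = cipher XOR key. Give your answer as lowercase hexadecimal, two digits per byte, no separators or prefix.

XOR is its own inverse, so applying the key byte-wise gives the result directly.
byte 0: 00 ^ 46 = 46
byte 1: 76 ^ b4 = c2
byte 2: 48 ^ a2 = ea
byte 3: 64 ^ 61 = 05
byte 4: f1 ^ 78 = 89
byte 5: 38 ^ 95 = ad
byte 6: 56 ^ 3b = 6d
byte 7: 5f ^ b0 = ef
byte 8: f3 ^ 61 = 92
byte 9: 51 ^ 46 = 17
byte 10: 01 ^ 74 = 75

46c2ea0589ad6def921775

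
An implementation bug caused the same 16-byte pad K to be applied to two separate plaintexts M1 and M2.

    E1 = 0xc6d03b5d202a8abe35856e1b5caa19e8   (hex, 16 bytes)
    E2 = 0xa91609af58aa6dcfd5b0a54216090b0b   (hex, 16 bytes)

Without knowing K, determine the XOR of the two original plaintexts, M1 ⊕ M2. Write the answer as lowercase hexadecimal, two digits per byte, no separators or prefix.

E1 ⊕ E2 = (M1 ⊕ K) ⊕ (M2 ⊕ K) = M1 ⊕ M2 — the shared key cancels under XOR.
byte 0: 198 ^ 169 = 111
byte 1: 208 ^  22 = 198
byte 2:  59 ^   9 =  50
byte 3:  93 ^ 175 = 242
byte 4:  32 ^  88 = 120
byte 5:  42 ^ 170 = 128
byte 6: 138 ^ 109 = 231
byte 7: 190 ^ 207 = 113
byte 8:  53 ^ 213 = 224
byte 9: 133 ^ 176 =  53
byte 10: 110 ^ 165 = 203
byte 11:  27 ^  66 =  89
byte 12:  92 ^  22 =  74
byte 13: 170 ^   9 = 163
byte 14:  25 ^  11 =  18
byte 15: 232 ^  11 = 227

6fc632f27880e771e035cb594aa312e3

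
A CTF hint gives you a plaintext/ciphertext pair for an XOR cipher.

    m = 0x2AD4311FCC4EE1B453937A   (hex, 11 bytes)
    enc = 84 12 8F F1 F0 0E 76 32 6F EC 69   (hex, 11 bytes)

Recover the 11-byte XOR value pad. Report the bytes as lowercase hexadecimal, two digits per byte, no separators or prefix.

Since enc = m ⊕ pad, XORing both sides with m gives pad = m ⊕ enc.
00101010 ^ 10000100 = 10101110
11010100 ^ 00010010 = 11000110
00110001 ^ 10001111 = 10111110
00011111 ^ 11110001 = 11101110
11001100 ^ 11110000 = 00111100
01001110 ^ 00001110 = 01000000
11100001 ^ 01110110 = 10010111
10110100 ^ 00110010 = 10000110
01010011 ^ 01101111 = 00111100
10010011 ^ 11101100 = 01111111
01111010 ^ 01101001 = 00010011

aec6beee3c4097863c7f13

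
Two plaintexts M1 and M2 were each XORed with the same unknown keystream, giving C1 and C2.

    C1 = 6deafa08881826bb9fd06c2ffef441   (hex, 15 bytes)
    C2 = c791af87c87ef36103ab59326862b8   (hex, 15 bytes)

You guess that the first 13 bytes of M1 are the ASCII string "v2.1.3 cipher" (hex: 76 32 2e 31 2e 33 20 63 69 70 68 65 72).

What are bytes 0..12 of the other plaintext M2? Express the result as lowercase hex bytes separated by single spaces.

dc 49 7b be 6e 55 f5 b9 f5 0b 5d 78 e4

First, C1 ⊕ C2 = (M1 ⊕ K) ⊕ (M2 ⊕ K) = M1 ⊕ M2, so the key drops out. Then M2 = (M1 ⊕ M2) ⊕ M1 over the first 13 bytes.
byte 0: (6d ^ c7) ^ 76 = aa ^ 76 = dc
byte 1: (ea ^ 91) ^ 32 = 7b ^ 32 = 49
byte 2: (fa ^ af) ^ 2e = 55 ^ 2e = 7b
byte 3: (08 ^ 87) ^ 31 = 8f ^ 31 = be
byte 4: (88 ^ c8) ^ 2e = 40 ^ 2e = 6e
byte 5: (18 ^ 7e) ^ 33 = 66 ^ 33 = 55
byte 6: (26 ^ f3) ^ 20 = d5 ^ 20 = f5
byte 7: (bb ^ 61) ^ 63 = da ^ 63 = b9
byte 8: (9f ^ 03) ^ 69 = 9c ^ 69 = f5
byte 9: (d0 ^ ab) ^ 70 = 7b ^ 70 = 0b
byte 10: (6c ^ 59) ^ 68 = 35 ^ 68 = 5d
byte 11: (2f ^ 32) ^ 65 = 1d ^ 65 = 78
byte 12: (fe ^ 68) ^ 72 = 96 ^ 72 = e4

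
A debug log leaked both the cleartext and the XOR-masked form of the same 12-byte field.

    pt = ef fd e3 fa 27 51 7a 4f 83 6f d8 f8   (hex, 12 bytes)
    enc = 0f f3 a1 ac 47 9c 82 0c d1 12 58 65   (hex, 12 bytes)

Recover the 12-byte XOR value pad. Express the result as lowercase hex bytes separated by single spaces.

e0 0e 42 56 60 cd f8 43 52 7d 80 9d

Since enc = pt ⊕ pad, XORing both sides with pt gives pad = pt ⊕ enc.
11101111 ^ 00001111 = 11100000
11111101 ^ 11110011 = 00001110
11100011 ^ 10100001 = 01000010
11111010 ^ 10101100 = 01010110
00100111 ^ 01000111 = 01100000
01010001 ^ 10011100 = 11001101
01111010 ^ 10000010 = 11111000
01001111 ^ 00001100 = 01000011
10000011 ^ 11010001 = 01010010
01101111 ^ 00010010 = 01111101
11011000 ^ 01011000 = 10000000
11111000 ^ 01100101 = 10011101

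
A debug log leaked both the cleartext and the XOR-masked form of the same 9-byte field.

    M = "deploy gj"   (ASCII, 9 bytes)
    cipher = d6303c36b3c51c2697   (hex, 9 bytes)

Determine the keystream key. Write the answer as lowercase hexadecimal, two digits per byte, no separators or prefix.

Since cipher = M ⊕ key, XORing both sides with M gives key = M ⊕ cipher.
64 ^ d6 = b2
65 ^ 30 = 55
70 ^ 3c = 4c
6c ^ 36 = 5a
6f ^ b3 = dc
79 ^ c5 = bc
20 ^ 1c = 3c
67 ^ 26 = 41
6a ^ 97 = fd

b2554c5adcbc3c41fd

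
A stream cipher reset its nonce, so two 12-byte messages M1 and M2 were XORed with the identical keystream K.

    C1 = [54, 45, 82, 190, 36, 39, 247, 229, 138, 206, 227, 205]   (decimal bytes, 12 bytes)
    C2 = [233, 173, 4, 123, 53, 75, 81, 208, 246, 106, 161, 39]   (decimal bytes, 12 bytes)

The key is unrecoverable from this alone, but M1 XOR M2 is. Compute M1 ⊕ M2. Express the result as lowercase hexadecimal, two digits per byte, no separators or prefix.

C1 ⊕ C2 = (M1 ⊕ K) ⊕ (M2 ⊕ K) = M1 ⊕ M2 — the shared key cancels under XOR.
36 xor e9 = df
2d xor ad = 80
52 xor 04 = 56
be xor 7b = c5
24 xor 35 = 11
27 xor 4b = 6c
f7 xor 51 = a6
e5 xor d0 = 35
8a xor f6 = 7c
ce xor 6a = a4
e3 xor a1 = 42
cd xor 27 = ea

df8056c5116ca6357ca442ea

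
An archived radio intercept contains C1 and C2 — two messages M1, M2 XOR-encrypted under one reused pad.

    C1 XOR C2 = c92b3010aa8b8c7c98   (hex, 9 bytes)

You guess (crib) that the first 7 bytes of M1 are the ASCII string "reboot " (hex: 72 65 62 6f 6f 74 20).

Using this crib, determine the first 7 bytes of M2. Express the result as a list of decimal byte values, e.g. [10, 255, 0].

Since C1 ⊕ C2 = M1 ⊕ M2, XORing with the guessed M1 bytes yields the corresponding M2 bytes: M2 = (C1 ⊕ C2) ⊕ M1.
byte 0: c9 XOR 72 = bb
byte 1: 2b XOR 65 = 4e
byte 2: 30 XOR 62 = 52
byte 3: 10 XOR 6f = 7f
byte 4: aa XOR 6f = c5
byte 5: 8b XOR 74 = ff
byte 6: 8c XOR 20 = ac

[187, 78, 82, 127, 197, 255, 172]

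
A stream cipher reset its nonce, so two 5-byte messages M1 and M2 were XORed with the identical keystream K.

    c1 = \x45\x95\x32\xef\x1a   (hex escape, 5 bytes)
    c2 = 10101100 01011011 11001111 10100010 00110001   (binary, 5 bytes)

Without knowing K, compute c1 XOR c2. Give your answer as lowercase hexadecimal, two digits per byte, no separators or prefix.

e9cefd4d2b

c1 ⊕ c2 = (M1 ⊕ K) ⊕ (M2 ⊕ K) = M1 ⊕ M2 — the shared key cancels under XOR.
45 XOR ac = e9
95 XOR 5b = ce
32 XOR cf = fd
ef XOR a2 = 4d
1a XOR 31 = 2b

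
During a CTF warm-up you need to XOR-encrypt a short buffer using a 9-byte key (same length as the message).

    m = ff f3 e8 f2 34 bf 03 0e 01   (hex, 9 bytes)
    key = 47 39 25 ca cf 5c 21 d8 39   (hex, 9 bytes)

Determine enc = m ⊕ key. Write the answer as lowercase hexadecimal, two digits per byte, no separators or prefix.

byte 0: 255 ^  71 = 184
byte 1: 243 ^  57 = 202
byte 2: 232 ^  37 = 205
byte 3: 242 ^ 202 =  56
byte 4:  52 ^ 207 = 251
byte 5: 191 ^  92 = 227
byte 6:   3 ^  33 =  34
byte 7:  14 ^ 216 = 214
byte 8:   1 ^  57 =  56

b8cacd38fbe322d638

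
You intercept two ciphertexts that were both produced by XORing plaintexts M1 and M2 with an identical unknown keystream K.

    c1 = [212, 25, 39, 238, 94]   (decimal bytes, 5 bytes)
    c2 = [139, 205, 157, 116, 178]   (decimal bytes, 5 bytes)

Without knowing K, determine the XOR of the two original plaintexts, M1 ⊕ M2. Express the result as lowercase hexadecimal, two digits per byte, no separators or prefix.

c1 ⊕ c2 = (M1 ⊕ K) ⊕ (M2 ⊕ K) = M1 ⊕ M2 — the shared key cancels under XOR.
byte 0: d4 ⊕ 8b = 5f
byte 1: 19 ⊕ cd = d4
byte 2: 27 ⊕ 9d = ba
byte 3: ee ⊕ 74 = 9a
byte 4: 5e ⊕ b2 = ec

5fd4ba9aec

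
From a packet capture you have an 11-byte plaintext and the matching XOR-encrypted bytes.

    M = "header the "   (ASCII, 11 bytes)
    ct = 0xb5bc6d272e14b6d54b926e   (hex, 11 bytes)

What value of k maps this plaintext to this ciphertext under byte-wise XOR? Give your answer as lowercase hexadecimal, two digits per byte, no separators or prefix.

ddd90c434b6696a123f74e

Since ct = M ⊕ k, XORing both sides with M gives k = M ⊕ ct.
byte 0: 104 XOR 181 = 221
byte 1: 101 XOR 188 = 217
byte 2:  97 XOR 109 =  12
byte 3: 100 XOR  39 =  67
byte 4: 101 XOR  46 =  75
byte 5: 114 XOR  20 = 102
byte 6:  32 XOR 182 = 150
byte 7: 116 XOR 213 = 161
byte 8: 104 XOR  75 =  35
byte 9: 101 XOR 146 = 247
byte 10:  32 XOR 110 =  78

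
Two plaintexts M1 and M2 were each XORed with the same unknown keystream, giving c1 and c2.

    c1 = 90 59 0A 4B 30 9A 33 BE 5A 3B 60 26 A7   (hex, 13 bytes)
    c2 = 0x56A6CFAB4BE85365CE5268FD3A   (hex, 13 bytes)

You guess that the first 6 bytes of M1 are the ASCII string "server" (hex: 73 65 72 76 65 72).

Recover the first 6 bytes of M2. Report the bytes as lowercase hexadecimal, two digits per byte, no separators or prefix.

First, c1 ⊕ c2 = (M1 ⊕ K) ⊕ (M2 ⊕ K) = M1 ⊕ M2, so the key drops out. Then M2 = (M1 ⊕ M2) ⊕ M1 over the first 6 bytes.
byte 0: (90 ⊕ 56) ⊕ 73 = c6 ⊕ 73 = b5
byte 1: (59 ⊕ a6) ⊕ 65 = ff ⊕ 65 = 9a
byte 2: (0a ⊕ cf) ⊕ 72 = c5 ⊕ 72 = b7
byte 3: (4b ⊕ ab) ⊕ 76 = e0 ⊕ 76 = 96
byte 4: (30 ⊕ 4b) ⊕ 65 = 7b ⊕ 65 = 1e
byte 5: (9a ⊕ e8) ⊕ 72 = 72 ⊕ 72 = 00

b59ab7961e00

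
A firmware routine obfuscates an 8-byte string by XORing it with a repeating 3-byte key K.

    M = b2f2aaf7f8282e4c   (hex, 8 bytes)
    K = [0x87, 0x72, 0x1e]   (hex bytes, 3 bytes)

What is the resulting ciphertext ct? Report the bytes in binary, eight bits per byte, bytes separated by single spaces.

The 3-byte key repeats, so the effective keystream is 87 72 1e 87 72 1e 87 72.
byte 0: b2 xor 87 = 35
byte 1: f2 xor 72 = 80
byte 2: aa xor 1e = b4
byte 3: f7 xor 87 = 70
byte 4: f8 xor 72 = 8a
byte 5: 28 xor 1e = 36
byte 6: 2e xor 87 = a9
byte 7: 4c xor 72 = 3e

00110101 10000000 10110100 01110000 10001010 00110110 10101001 00111110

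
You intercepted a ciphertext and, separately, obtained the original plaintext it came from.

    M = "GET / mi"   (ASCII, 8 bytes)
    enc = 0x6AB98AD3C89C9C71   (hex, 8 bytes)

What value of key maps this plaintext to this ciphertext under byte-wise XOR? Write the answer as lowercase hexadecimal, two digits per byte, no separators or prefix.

2dfcdef3e7bcf118

Since enc = M ⊕ key, XORing both sides with M gives key = M ⊕ enc.
byte 0: 47 xor 6a = 2d
byte 1: 45 xor b9 = fc
byte 2: 54 xor 8a = de
byte 3: 20 xor d3 = f3
byte 4: 2f xor c8 = e7
byte 5: 20 xor 9c = bc
byte 6: 6d xor 9c = f1
byte 7: 69 xor 71 = 18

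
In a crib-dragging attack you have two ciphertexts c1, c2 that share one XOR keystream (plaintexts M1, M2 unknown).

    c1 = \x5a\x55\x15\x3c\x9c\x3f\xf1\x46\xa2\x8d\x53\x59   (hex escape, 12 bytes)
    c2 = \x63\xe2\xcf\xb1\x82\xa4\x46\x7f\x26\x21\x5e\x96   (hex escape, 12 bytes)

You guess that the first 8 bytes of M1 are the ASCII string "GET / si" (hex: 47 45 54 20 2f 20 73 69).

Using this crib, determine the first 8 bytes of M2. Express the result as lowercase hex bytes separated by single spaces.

First, c1 ⊕ c2 = (M1 ⊕ K) ⊕ (M2 ⊕ K) = M1 ⊕ M2, so the key drops out. Then M2 = (M1 ⊕ M2) ⊕ M1 over the first 8 bytes.
byte 0: (5a ^ 63) ^ 47 = 39 ^ 47 = 7e
byte 1: (55 ^ e2) ^ 45 = b7 ^ 45 = f2
byte 2: (15 ^ cf) ^ 54 = da ^ 54 = 8e
byte 3: (3c ^ b1) ^ 20 = 8d ^ 20 = ad
byte 4: (9c ^ 82) ^ 2f = 1e ^ 2f = 31
byte 5: (3f ^ a4) ^ 20 = 9b ^ 20 = bb
byte 6: (f1 ^ 46) ^ 73 = b7 ^ 73 = c4
byte 7: (46 ^ 7f) ^ 69 = 39 ^ 69 = 50

7e f2 8e ad 31 bb c4 50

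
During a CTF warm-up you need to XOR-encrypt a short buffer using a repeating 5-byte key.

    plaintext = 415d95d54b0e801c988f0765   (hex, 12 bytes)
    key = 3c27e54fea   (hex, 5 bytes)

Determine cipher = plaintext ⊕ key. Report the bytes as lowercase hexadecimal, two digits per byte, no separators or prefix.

7d7a709aa132a7f9d7653b42

The 5-byte key repeats, so the effective keystream is 3c 27 e5 4f ea 3c 27 e5 4f ea 3c 27.
byte 0: 41 ^ 3c = 7d
byte 1: 5d ^ 27 = 7a
byte 2: 95 ^ e5 = 70
byte 3: d5 ^ 4f = 9a
byte 4: 4b ^ ea = a1
byte 5: 0e ^ 3c = 32
byte 6: 80 ^ 27 = a7
byte 7: 1c ^ e5 = f9
byte 8: 98 ^ 4f = d7
byte 9: 8f ^ ea = 65
byte 10: 07 ^ 3c = 3b
byte 11: 65 ^ 27 = 42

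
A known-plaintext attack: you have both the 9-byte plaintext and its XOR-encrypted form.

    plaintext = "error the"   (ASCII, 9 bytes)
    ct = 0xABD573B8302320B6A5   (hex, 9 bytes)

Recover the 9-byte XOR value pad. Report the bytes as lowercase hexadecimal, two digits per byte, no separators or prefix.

Since ct = plaintext ⊕ pad, XORing both sides with plaintext gives pad = plaintext ⊕ ct.
65 XOR ab = ce
72 XOR d5 = a7
72 XOR 73 = 01
6f XOR b8 = d7
72 XOR 30 = 42
20 XOR 23 = 03
74 XOR 20 = 54
68 XOR b6 = de
65 XOR a5 = c0

cea701d7420354dec0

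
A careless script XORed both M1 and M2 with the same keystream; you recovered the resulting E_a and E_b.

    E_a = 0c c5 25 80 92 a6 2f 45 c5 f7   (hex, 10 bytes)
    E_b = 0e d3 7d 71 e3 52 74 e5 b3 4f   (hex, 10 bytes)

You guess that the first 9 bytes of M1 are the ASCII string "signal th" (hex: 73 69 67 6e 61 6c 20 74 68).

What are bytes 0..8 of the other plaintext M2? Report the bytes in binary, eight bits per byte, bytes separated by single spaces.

01110001 01111111 00111111 10011111 00010000 10011000 01111011 11010100 00011110

First, E_a ⊕ E_b = (M1 ⊕ K) ⊕ (M2 ⊕ K) = M1 ⊕ M2, so the key drops out. Then M2 = (M1 ⊕ M2) ⊕ M1 over the first 9 bytes.
byte 0: (0c xor 0e) xor 73 = 02 xor 73 = 71
byte 1: (c5 xor d3) xor 69 = 16 xor 69 = 7f
byte 2: (25 xor 7d) xor 67 = 58 xor 67 = 3f
byte 3: (80 xor 71) xor 6e = f1 xor 6e = 9f
byte 4: (92 xor e3) xor 61 = 71 xor 61 = 10
byte 5: (a6 xor 52) xor 6c = f4 xor 6c = 98
byte 6: (2f xor 74) xor 20 = 5b xor 20 = 7b
byte 7: (45 xor e5) xor 74 = a0 xor 74 = d4
byte 8: (c5 xor b3) xor 68 = 76 xor 68 = 1e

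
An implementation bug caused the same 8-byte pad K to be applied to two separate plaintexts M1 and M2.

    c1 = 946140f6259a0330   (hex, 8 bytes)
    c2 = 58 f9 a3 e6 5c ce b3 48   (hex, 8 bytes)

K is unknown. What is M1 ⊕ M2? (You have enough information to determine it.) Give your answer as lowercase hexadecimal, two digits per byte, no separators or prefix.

cc98e3107954b078

c1 ⊕ c2 = (M1 ⊕ K) ⊕ (M2 ⊕ K) = M1 ⊕ M2 — the shared key cancels under XOR.
94 ⊕ 58 = cc
61 ⊕ f9 = 98
40 ⊕ a3 = e3
f6 ⊕ e6 = 10
25 ⊕ 5c = 79
9a ⊕ ce = 54
03 ⊕ b3 = b0
30 ⊕ 48 = 78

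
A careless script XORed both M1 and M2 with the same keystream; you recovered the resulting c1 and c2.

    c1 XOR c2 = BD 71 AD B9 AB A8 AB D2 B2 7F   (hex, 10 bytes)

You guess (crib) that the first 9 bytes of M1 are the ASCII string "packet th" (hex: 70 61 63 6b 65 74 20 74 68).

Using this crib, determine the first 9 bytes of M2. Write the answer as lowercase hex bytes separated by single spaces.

cd 10 ce d2 ce dc 8b a6 da

Since c1 ⊕ c2 = M1 ⊕ M2, XORing with the guessed M1 bytes yields the corresponding M2 bytes: M2 = (c1 ⊕ c2) ⊕ M1.
189 XOR 112 = 205
113 XOR  97 =  16
173 XOR  99 = 206
185 XOR 107 = 210
171 XOR 101 = 206
168 XOR 116 = 220
171 XOR  32 = 139
210 XOR 116 = 166
178 XOR 104 = 218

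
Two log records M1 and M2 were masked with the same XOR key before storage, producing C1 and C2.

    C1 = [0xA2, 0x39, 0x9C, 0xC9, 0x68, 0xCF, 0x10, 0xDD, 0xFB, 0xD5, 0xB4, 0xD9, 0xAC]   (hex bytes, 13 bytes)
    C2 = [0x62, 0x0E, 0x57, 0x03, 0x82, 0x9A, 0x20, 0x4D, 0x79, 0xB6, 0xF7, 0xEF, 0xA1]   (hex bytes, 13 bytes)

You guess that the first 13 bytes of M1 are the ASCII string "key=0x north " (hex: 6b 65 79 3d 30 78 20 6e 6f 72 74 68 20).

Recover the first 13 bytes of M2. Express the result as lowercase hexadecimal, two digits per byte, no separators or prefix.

First, C1 ⊕ C2 = (M1 ⊕ K) ⊕ (M2 ⊕ K) = M1 ⊕ M2, so the key drops out. Then M2 = (M1 ⊕ M2) ⊕ M1 over the first 13 bytes.
byte 0: (a2 XOR 62) XOR 6b = c0 XOR 6b = ab
byte 1: (39 XOR 0e) XOR 65 = 37 XOR 65 = 52
byte 2: (9c XOR 57) XOR 79 = cb XOR 79 = b2
byte 3: (c9 XOR 03) XOR 3d = ca XOR 3d = f7
byte 4: (68 XOR 82) XOR 30 = ea XOR 30 = da
byte 5: (cf XOR 9a) XOR 78 = 55 XOR 78 = 2d
byte 6: (10 XOR 20) XOR 20 = 30 XOR 20 = 10
byte 7: (dd XOR 4d) XOR 6e = 90 XOR 6e = fe
byte 8: (fb XOR 79) XOR 6f = 82 XOR 6f = ed
byte 9: (d5 XOR b6) XOR 72 = 63 XOR 72 = 11
byte 10: (b4 XOR f7) XOR 74 = 43 XOR 74 = 37
byte 11: (d9 XOR ef) XOR 68 = 36 XOR 68 = 5e
byte 12: (ac XOR a1) XOR 20 = 0d XOR 20 = 2d

ab52b2f7da2d10feed11375e2d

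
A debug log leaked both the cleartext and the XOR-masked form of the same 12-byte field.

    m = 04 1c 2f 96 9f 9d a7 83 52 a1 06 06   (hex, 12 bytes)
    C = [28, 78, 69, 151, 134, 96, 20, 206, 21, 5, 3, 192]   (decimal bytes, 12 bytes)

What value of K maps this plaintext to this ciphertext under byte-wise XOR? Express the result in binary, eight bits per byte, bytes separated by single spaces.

00011000 01010010 01101010 00000001 00011001 11111101 10110011 01001101 01000111 10100100 00000101 11000110

Since C = m ⊕ K, XORing both sides with m gives K = m ⊕ C.
04 ⊕ 1c = 18
1c ⊕ 4e = 52
2f ⊕ 45 = 6a
96 ⊕ 97 = 01
9f ⊕ 86 = 19
9d ⊕ 60 = fd
a7 ⊕ 14 = b3
83 ⊕ ce = 4d
52 ⊕ 15 = 47
a1 ⊕ 05 = a4
06 ⊕ 03 = 05
06 ⊕ c0 = c6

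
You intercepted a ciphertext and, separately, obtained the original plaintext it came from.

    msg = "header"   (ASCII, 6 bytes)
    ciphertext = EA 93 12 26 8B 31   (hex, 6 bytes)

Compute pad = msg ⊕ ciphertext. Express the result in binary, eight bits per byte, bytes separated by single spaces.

Since ciphertext = msg ⊕ pad, XORing both sides with msg gives pad = msg ⊕ ciphertext.
68 xor ea = 82
65 xor 93 = f6
61 xor 12 = 73
64 xor 26 = 42
65 xor 8b = ee
72 xor 31 = 43

10000010 11110110 01110011 01000010 11101110 01000011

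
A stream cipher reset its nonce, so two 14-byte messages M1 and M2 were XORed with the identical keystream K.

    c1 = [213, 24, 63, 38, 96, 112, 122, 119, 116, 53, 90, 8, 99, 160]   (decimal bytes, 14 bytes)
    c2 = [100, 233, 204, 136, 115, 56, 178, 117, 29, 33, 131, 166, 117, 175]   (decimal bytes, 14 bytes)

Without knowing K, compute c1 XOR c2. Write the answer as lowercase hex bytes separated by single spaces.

c1 ⊕ c2 = (M1 ⊕ K) ⊕ (M2 ⊕ K) = M1 ⊕ M2 — the shared key cancels under XOR.
11010101 XOR 01100100 = 10110001
00011000 XOR 11101001 = 11110001
00111111 XOR 11001100 = 11110011
00100110 XOR 10001000 = 10101110
01100000 XOR 01110011 = 00010011
01110000 XOR 00111000 = 01001000
01111010 XOR 10110010 = 11001000
01110111 XOR 01110101 = 00000010
01110100 XOR 00011101 = 01101001
00110101 XOR 00100001 = 00010100
01011010 XOR 10000011 = 11011001
00001000 XOR 10100110 = 10101110
01100011 XOR 01110101 = 00010110
10100000 XOR 10101111 = 00001111

b1 f1 f3 ae 13 48 c8 02 69 14 d9 ae 16 0f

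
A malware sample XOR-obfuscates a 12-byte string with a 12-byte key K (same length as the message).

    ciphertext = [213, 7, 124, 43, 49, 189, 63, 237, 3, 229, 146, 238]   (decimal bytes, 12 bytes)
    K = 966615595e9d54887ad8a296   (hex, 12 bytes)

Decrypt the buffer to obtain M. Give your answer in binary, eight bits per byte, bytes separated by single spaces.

XOR is its own inverse, so applying the key byte-wise gives the result directly.
byte 0: 11010101 XOR 10010110 = 01000011
byte 1: 00000111 XOR 01100110 = 01100001
byte 2: 01111100 XOR 00010101 = 01101001
byte 3: 00101011 XOR 01011001 = 01110010
byte 4: 00110001 XOR 01011110 = 01101111
byte 5: 10111101 XOR 10011101 = 00100000
byte 6: 00111111 XOR 01010100 = 01101011
byte 7: 11101101 XOR 10001000 = 01100101
byte 8: 00000011 XOR 01111010 = 01111001
byte 9: 11100101 XOR 11011000 = 00111101
byte 10: 10010010 XOR 10100010 = 00110000
byte 11: 11101110 XOR 10010110 = 01111000

01000011 01100001 01101001 01110010 01101111 00100000 01101011 01100101 01111001 00111101 00110000 01111000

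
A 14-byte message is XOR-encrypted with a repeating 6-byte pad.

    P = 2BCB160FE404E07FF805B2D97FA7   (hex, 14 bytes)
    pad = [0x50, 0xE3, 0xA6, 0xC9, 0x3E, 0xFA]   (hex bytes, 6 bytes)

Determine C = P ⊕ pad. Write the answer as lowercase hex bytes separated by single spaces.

7b 28 b0 c6 da fe b0 9c 5e cc 8c 23 2f 44

The 6-byte key repeats, so the effective keystream is 50 e3 a6 c9 3e fa 50 e3 a6 c9 3e fa 50 e3.
byte 0: 00101011 ⊕ 01010000 = 01111011
byte 1: 11001011 ⊕ 11100011 = 00101000
byte 2: 00010110 ⊕ 10100110 = 10110000
byte 3: 00001111 ⊕ 11001001 = 11000110
byte 4: 11100100 ⊕ 00111110 = 11011010
byte 5: 00000100 ⊕ 11111010 = 11111110
byte 6: 11100000 ⊕ 01010000 = 10110000
byte 7: 01111111 ⊕ 11100011 = 10011100
byte 8: 11111000 ⊕ 10100110 = 01011110
byte 9: 00000101 ⊕ 11001001 = 11001100
byte 10: 10110010 ⊕ 00111110 = 10001100
byte 11: 11011001 ⊕ 11111010 = 00100011
byte 12: 01111111 ⊕ 01010000 = 00101111
byte 13: 10100111 ⊕ 11100011 = 01000100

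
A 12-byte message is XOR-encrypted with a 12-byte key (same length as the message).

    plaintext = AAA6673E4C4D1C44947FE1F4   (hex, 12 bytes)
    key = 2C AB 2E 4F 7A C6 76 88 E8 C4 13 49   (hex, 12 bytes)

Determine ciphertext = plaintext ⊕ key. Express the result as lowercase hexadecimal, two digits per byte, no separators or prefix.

byte 0: 10101010 XOR 00101100 = 10000110
byte 1: 10100110 XOR 10101011 = 00001101
byte 2: 01100111 XOR 00101110 = 01001001
byte 3: 00111110 XOR 01001111 = 01110001
byte 4: 01001100 XOR 01111010 = 00110110
byte 5: 01001101 XOR 11000110 = 10001011
byte 6: 00011100 XOR 01110110 = 01101010
byte 7: 01000100 XOR 10001000 = 11001100
byte 8: 10010100 XOR 11101000 = 01111100
byte 9: 01111111 XOR 11000100 = 10111011
byte 10: 11100001 XOR 00010011 = 11110010
byte 11: 11110100 XOR 01001001 = 10111101

860d4971368b6acc7cbbf2bd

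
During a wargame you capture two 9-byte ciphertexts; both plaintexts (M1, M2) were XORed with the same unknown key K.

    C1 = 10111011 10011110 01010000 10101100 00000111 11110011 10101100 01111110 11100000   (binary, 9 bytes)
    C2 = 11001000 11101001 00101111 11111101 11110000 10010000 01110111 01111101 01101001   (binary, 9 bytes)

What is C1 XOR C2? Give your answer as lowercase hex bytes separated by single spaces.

73 77 7f 51 f7 63 db 03 89

C1 ⊕ C2 = (M1 ⊕ K) ⊕ (M2 ⊕ K) = M1 ⊕ M2 — the shared key cancels under XOR.
bb xor c8 = 73
9e xor e9 = 77
50 xor 2f = 7f
ac xor fd = 51
07 xor f0 = f7
f3 xor 90 = 63
ac xor 77 = db
7e xor 7d = 03
e0 xor 69 = 89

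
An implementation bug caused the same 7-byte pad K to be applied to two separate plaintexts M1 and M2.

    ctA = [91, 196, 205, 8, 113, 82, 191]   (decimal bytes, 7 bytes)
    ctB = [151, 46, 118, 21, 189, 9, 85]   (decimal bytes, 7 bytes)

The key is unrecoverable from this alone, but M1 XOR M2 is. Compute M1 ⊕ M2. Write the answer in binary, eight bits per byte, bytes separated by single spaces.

11001100 11101010 10111011 00011101 11001100 01011011 11101010

ctA ⊕ ctB = (M1 ⊕ K) ⊕ (M2 ⊕ K) = M1 ⊕ M2 — the shared key cancels under XOR.
byte 0: 5b XOR 97 = cc
byte 1: c4 XOR 2e = ea
byte 2: cd XOR 76 = bb
byte 3: 08 XOR 15 = 1d
byte 4: 71 XOR bd = cc
byte 5: 52 XOR 09 = 5b
byte 6: bf XOR 55 = ea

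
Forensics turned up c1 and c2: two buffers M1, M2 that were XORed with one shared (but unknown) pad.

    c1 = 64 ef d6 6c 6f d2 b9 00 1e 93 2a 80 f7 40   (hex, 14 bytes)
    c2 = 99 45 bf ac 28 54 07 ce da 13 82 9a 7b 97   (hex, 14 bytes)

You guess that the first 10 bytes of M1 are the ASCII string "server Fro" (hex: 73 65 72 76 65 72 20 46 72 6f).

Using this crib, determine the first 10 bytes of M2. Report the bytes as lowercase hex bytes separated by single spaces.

8e cf 1b b6 22 f4 9e 88 b6 ef

First, c1 ⊕ c2 = (M1 ⊕ K) ⊕ (M2 ⊕ K) = M1 ⊕ M2, so the key drops out. Then M2 = (M1 ⊕ M2) ⊕ M1 over the first 10 bytes.
byte 0: (64 XOR 99) XOR 73 = fd XOR 73 = 8e
byte 1: (ef XOR 45) XOR 65 = aa XOR 65 = cf
byte 2: (d6 XOR bf) XOR 72 = 69 XOR 72 = 1b
byte 3: (6c XOR ac) XOR 76 = c0 XOR 76 = b6
byte 4: (6f XOR 28) XOR 65 = 47 XOR 65 = 22
byte 5: (d2 XOR 54) XOR 72 = 86 XOR 72 = f4
byte 6: (b9 XOR 07) XOR 20 = be XOR 20 = 9e
byte 7: (00 XOR ce) XOR 46 = ce XOR 46 = 88
byte 8: (1e XOR da) XOR 72 = c4 XOR 72 = b6
byte 9: (93 XOR 13) XOR 6f = 80 XOR 6f = ef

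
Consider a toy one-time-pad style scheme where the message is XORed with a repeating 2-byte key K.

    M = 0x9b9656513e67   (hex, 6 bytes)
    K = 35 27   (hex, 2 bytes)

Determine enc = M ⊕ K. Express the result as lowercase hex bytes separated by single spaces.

The 2-byte key repeats, so the effective keystream is 35 27 35 27 35 27.
byte 0: 10011011 ⊕ 00110101 = 10101110
byte 1: 10010110 ⊕ 00100111 = 10110001
byte 2: 01010110 ⊕ 00110101 = 01100011
byte 3: 01010001 ⊕ 00100111 = 01110110
byte 4: 00111110 ⊕ 00110101 = 00001011
byte 5: 01100111 ⊕ 00100111 = 01000000

ae b1 63 76 0b 40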